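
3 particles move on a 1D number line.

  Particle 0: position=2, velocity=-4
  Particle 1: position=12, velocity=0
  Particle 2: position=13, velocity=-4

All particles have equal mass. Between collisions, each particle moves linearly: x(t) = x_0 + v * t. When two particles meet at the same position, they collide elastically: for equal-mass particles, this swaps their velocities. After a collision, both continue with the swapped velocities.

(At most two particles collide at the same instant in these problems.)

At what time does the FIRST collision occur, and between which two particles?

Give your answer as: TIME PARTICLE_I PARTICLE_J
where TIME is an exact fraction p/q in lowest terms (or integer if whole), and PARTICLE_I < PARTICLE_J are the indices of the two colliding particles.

Pair (0,1): pos 2,12 vel -4,0 -> not approaching (rel speed -4 <= 0)
Pair (1,2): pos 12,13 vel 0,-4 -> gap=1, closing at 4/unit, collide at t=1/4
Earliest collision: t=1/4 between 1 and 2

Answer: 1/4 1 2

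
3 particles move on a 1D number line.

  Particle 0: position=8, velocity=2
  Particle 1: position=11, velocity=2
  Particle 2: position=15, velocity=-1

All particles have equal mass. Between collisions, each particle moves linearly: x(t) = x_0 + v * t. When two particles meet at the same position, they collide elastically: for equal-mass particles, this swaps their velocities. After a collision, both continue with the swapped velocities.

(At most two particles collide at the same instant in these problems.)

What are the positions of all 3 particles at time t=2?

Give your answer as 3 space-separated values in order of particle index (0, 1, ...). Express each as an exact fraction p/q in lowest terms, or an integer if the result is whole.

Answer: 12 13 15

Derivation:
Collision at t=4/3: particles 1 and 2 swap velocities; positions: p0=32/3 p1=41/3 p2=41/3; velocities now: v0=2 v1=-1 v2=2
Advance to t=2 (no further collisions before then); velocities: v0=2 v1=-1 v2=2; positions = 12 13 15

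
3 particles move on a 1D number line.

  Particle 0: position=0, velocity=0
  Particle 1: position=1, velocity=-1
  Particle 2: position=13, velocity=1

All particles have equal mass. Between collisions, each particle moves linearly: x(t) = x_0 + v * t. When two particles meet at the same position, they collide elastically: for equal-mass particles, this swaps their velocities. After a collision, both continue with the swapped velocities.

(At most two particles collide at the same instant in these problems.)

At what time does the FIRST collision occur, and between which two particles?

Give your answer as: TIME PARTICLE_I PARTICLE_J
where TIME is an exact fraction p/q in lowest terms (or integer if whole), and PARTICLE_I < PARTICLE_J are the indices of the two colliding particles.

Pair (0,1): pos 0,1 vel 0,-1 -> gap=1, closing at 1/unit, collide at t=1
Pair (1,2): pos 1,13 vel -1,1 -> not approaching (rel speed -2 <= 0)
Earliest collision: t=1 between 0 and 1

Answer: 1 0 1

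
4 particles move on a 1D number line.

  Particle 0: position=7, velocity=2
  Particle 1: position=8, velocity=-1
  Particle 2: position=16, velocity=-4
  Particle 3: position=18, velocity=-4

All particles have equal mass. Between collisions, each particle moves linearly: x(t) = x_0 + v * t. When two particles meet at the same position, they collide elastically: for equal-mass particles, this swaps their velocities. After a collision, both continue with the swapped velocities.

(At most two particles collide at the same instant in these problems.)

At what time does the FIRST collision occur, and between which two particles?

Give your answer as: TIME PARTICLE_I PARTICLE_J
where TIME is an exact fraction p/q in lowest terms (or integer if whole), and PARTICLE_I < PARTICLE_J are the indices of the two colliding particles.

Answer: 1/3 0 1

Derivation:
Pair (0,1): pos 7,8 vel 2,-1 -> gap=1, closing at 3/unit, collide at t=1/3
Pair (1,2): pos 8,16 vel -1,-4 -> gap=8, closing at 3/unit, collide at t=8/3
Pair (2,3): pos 16,18 vel -4,-4 -> not approaching (rel speed 0 <= 0)
Earliest collision: t=1/3 between 0 and 1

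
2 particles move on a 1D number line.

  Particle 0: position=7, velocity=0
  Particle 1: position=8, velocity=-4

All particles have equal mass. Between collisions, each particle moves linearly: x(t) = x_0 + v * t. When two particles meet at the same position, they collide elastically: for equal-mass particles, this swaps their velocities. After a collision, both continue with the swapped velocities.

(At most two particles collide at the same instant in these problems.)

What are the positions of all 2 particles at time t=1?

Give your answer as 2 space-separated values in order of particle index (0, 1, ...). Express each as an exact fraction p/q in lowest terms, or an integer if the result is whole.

Collision at t=1/4: particles 0 and 1 swap velocities; positions: p0=7 p1=7; velocities now: v0=-4 v1=0
Advance to t=1 (no further collisions before then); velocities: v0=-4 v1=0; positions = 4 7

Answer: 4 7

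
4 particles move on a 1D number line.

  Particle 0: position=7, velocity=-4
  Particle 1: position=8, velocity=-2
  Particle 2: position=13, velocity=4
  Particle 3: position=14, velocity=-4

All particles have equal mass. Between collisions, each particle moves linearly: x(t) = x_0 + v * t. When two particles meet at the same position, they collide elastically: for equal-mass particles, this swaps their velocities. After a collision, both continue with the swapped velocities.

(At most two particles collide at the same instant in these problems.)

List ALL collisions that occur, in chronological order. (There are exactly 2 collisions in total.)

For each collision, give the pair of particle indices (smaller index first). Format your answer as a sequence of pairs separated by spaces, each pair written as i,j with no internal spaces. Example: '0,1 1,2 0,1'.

Collision at t=1/8: particles 2 and 3 swap velocities; positions: p0=13/2 p1=31/4 p2=27/2 p3=27/2; velocities now: v0=-4 v1=-2 v2=-4 v3=4
Collision at t=3: particles 1 and 2 swap velocities; positions: p0=-5 p1=2 p2=2 p3=25; velocities now: v0=-4 v1=-4 v2=-2 v3=4

Answer: 2,3 1,2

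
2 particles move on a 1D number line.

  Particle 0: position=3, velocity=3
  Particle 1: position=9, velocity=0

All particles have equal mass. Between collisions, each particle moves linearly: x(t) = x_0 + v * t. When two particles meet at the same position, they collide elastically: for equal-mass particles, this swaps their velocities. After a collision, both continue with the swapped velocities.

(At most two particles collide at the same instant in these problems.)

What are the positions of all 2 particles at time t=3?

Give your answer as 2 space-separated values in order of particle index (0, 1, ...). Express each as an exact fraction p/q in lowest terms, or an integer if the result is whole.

Answer: 9 12

Derivation:
Collision at t=2: particles 0 and 1 swap velocities; positions: p0=9 p1=9; velocities now: v0=0 v1=3
Advance to t=3 (no further collisions before then); velocities: v0=0 v1=3; positions = 9 12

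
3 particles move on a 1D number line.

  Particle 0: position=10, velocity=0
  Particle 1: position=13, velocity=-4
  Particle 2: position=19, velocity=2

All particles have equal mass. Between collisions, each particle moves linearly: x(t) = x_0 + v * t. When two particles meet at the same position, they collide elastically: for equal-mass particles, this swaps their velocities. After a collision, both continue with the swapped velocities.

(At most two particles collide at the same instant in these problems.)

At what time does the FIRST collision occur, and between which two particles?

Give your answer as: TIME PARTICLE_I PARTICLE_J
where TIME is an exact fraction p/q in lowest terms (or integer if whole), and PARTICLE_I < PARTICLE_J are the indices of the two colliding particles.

Pair (0,1): pos 10,13 vel 0,-4 -> gap=3, closing at 4/unit, collide at t=3/4
Pair (1,2): pos 13,19 vel -4,2 -> not approaching (rel speed -6 <= 0)
Earliest collision: t=3/4 between 0 and 1

Answer: 3/4 0 1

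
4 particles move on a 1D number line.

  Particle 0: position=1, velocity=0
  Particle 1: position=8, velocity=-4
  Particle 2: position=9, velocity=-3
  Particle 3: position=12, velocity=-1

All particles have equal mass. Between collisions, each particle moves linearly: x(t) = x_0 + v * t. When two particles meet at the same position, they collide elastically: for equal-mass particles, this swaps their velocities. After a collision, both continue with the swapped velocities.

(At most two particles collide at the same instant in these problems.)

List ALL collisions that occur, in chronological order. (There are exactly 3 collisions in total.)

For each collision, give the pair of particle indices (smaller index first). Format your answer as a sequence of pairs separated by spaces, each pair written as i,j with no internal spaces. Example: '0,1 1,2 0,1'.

Answer: 0,1 1,2 2,3

Derivation:
Collision at t=7/4: particles 0 and 1 swap velocities; positions: p0=1 p1=1 p2=15/4 p3=41/4; velocities now: v0=-4 v1=0 v2=-3 v3=-1
Collision at t=8/3: particles 1 and 2 swap velocities; positions: p0=-8/3 p1=1 p2=1 p3=28/3; velocities now: v0=-4 v1=-3 v2=0 v3=-1
Collision at t=11: particles 2 and 3 swap velocities; positions: p0=-36 p1=-24 p2=1 p3=1; velocities now: v0=-4 v1=-3 v2=-1 v3=0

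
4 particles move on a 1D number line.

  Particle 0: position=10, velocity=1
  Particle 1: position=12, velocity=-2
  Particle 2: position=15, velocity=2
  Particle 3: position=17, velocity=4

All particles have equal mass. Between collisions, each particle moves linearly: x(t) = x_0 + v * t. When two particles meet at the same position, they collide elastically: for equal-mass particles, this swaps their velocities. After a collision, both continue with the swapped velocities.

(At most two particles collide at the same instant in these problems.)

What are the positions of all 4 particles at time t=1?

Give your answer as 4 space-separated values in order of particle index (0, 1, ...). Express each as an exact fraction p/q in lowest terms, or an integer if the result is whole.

Answer: 10 11 17 21

Derivation:
Collision at t=2/3: particles 0 and 1 swap velocities; positions: p0=32/3 p1=32/3 p2=49/3 p3=59/3; velocities now: v0=-2 v1=1 v2=2 v3=4
Advance to t=1 (no further collisions before then); velocities: v0=-2 v1=1 v2=2 v3=4; positions = 10 11 17 21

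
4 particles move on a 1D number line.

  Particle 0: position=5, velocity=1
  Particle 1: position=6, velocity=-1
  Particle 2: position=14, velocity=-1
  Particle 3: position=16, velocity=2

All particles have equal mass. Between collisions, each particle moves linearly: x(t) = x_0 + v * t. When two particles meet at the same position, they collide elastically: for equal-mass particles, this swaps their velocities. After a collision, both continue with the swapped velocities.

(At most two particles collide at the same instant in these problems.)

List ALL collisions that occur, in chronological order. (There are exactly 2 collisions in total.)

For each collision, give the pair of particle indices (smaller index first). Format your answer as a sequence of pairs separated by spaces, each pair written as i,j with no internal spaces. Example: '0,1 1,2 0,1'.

Collision at t=1/2: particles 0 and 1 swap velocities; positions: p0=11/2 p1=11/2 p2=27/2 p3=17; velocities now: v0=-1 v1=1 v2=-1 v3=2
Collision at t=9/2: particles 1 and 2 swap velocities; positions: p0=3/2 p1=19/2 p2=19/2 p3=25; velocities now: v0=-1 v1=-1 v2=1 v3=2

Answer: 0,1 1,2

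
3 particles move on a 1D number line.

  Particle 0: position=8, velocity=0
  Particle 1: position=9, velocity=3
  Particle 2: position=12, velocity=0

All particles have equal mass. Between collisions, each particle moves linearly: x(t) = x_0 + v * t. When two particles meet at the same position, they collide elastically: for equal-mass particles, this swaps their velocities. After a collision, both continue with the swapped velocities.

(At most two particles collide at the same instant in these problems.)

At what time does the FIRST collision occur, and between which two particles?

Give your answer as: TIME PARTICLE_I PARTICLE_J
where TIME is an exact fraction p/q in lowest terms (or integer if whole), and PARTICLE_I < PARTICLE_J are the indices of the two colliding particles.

Pair (0,1): pos 8,9 vel 0,3 -> not approaching (rel speed -3 <= 0)
Pair (1,2): pos 9,12 vel 3,0 -> gap=3, closing at 3/unit, collide at t=1
Earliest collision: t=1 between 1 and 2

Answer: 1 1 2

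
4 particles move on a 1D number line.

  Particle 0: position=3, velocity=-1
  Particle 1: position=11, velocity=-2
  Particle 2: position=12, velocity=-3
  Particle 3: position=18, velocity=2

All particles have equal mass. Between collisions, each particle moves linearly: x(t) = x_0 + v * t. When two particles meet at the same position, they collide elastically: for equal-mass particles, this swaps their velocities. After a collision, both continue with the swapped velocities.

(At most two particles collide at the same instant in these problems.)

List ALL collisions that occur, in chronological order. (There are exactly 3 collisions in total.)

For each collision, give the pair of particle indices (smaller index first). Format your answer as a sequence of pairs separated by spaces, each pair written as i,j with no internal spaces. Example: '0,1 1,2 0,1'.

Collision at t=1: particles 1 and 2 swap velocities; positions: p0=2 p1=9 p2=9 p3=20; velocities now: v0=-1 v1=-3 v2=-2 v3=2
Collision at t=9/2: particles 0 and 1 swap velocities; positions: p0=-3/2 p1=-3/2 p2=2 p3=27; velocities now: v0=-3 v1=-1 v2=-2 v3=2
Collision at t=8: particles 1 and 2 swap velocities; positions: p0=-12 p1=-5 p2=-5 p3=34; velocities now: v0=-3 v1=-2 v2=-1 v3=2

Answer: 1,2 0,1 1,2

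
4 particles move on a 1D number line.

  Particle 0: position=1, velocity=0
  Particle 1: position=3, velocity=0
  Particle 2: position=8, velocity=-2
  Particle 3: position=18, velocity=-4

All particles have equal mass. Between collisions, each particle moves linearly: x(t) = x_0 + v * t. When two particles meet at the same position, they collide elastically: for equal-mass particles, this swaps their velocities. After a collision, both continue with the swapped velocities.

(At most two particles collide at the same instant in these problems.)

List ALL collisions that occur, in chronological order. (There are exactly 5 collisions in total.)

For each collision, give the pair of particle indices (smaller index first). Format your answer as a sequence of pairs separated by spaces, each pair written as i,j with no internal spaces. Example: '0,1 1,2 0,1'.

Collision at t=5/2: particles 1 and 2 swap velocities; positions: p0=1 p1=3 p2=3 p3=8; velocities now: v0=0 v1=-2 v2=0 v3=-4
Collision at t=7/2: particles 0 and 1 swap velocities; positions: p0=1 p1=1 p2=3 p3=4; velocities now: v0=-2 v1=0 v2=0 v3=-4
Collision at t=15/4: particles 2 and 3 swap velocities; positions: p0=1/2 p1=1 p2=3 p3=3; velocities now: v0=-2 v1=0 v2=-4 v3=0
Collision at t=17/4: particles 1 and 2 swap velocities; positions: p0=-1/2 p1=1 p2=1 p3=3; velocities now: v0=-2 v1=-4 v2=0 v3=0
Collision at t=5: particles 0 and 1 swap velocities; positions: p0=-2 p1=-2 p2=1 p3=3; velocities now: v0=-4 v1=-2 v2=0 v3=0

Answer: 1,2 0,1 2,3 1,2 0,1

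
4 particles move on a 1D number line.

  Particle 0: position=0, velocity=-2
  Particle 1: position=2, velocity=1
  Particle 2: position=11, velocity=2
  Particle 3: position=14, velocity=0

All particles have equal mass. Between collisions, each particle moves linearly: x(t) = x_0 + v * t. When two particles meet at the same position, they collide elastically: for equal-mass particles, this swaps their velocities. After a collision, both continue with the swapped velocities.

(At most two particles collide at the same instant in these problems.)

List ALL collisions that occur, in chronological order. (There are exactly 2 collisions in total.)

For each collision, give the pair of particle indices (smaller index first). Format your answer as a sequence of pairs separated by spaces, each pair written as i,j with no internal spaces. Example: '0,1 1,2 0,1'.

Answer: 2,3 1,2

Derivation:
Collision at t=3/2: particles 2 and 3 swap velocities; positions: p0=-3 p1=7/2 p2=14 p3=14; velocities now: v0=-2 v1=1 v2=0 v3=2
Collision at t=12: particles 1 and 2 swap velocities; positions: p0=-24 p1=14 p2=14 p3=35; velocities now: v0=-2 v1=0 v2=1 v3=2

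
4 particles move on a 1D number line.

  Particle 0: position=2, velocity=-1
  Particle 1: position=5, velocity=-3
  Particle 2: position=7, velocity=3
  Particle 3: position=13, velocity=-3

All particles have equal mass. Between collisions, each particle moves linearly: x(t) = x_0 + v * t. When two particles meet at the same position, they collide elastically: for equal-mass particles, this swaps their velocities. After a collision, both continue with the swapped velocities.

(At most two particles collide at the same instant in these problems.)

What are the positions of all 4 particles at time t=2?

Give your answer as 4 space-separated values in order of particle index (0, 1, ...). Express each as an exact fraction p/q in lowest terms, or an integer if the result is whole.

Answer: -1 0 7 13

Derivation:
Collision at t=1: particles 2 and 3 swap velocities; positions: p0=1 p1=2 p2=10 p3=10; velocities now: v0=-1 v1=-3 v2=-3 v3=3
Collision at t=3/2: particles 0 and 1 swap velocities; positions: p0=1/2 p1=1/2 p2=17/2 p3=23/2; velocities now: v0=-3 v1=-1 v2=-3 v3=3
Advance to t=2 (no further collisions before then); velocities: v0=-3 v1=-1 v2=-3 v3=3; positions = -1 0 7 13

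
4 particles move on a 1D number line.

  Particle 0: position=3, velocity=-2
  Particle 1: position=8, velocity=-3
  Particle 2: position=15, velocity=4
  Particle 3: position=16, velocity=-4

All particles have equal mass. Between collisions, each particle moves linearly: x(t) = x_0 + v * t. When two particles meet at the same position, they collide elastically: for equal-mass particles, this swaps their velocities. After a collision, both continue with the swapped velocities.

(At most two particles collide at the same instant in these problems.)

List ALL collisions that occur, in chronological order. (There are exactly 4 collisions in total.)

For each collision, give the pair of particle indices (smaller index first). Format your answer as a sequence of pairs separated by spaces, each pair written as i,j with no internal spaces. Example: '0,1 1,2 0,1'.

Answer: 2,3 0,1 1,2 0,1

Derivation:
Collision at t=1/8: particles 2 and 3 swap velocities; positions: p0=11/4 p1=61/8 p2=31/2 p3=31/2; velocities now: v0=-2 v1=-3 v2=-4 v3=4
Collision at t=5: particles 0 and 1 swap velocities; positions: p0=-7 p1=-7 p2=-4 p3=35; velocities now: v0=-3 v1=-2 v2=-4 v3=4
Collision at t=13/2: particles 1 and 2 swap velocities; positions: p0=-23/2 p1=-10 p2=-10 p3=41; velocities now: v0=-3 v1=-4 v2=-2 v3=4
Collision at t=8: particles 0 and 1 swap velocities; positions: p0=-16 p1=-16 p2=-13 p3=47; velocities now: v0=-4 v1=-3 v2=-2 v3=4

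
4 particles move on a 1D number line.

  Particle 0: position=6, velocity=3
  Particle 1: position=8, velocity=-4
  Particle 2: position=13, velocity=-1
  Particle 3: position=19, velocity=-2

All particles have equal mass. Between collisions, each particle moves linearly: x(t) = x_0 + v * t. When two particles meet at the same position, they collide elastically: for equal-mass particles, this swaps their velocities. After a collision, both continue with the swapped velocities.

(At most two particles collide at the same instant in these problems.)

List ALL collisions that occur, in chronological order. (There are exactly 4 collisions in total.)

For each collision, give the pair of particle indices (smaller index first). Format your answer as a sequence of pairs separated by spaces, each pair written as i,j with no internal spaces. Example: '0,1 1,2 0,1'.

Collision at t=2/7: particles 0 and 1 swap velocities; positions: p0=48/7 p1=48/7 p2=89/7 p3=129/7; velocities now: v0=-4 v1=3 v2=-1 v3=-2
Collision at t=7/4: particles 1 and 2 swap velocities; positions: p0=1 p1=45/4 p2=45/4 p3=31/2; velocities now: v0=-4 v1=-1 v2=3 v3=-2
Collision at t=13/5: particles 2 and 3 swap velocities; positions: p0=-12/5 p1=52/5 p2=69/5 p3=69/5; velocities now: v0=-4 v1=-1 v2=-2 v3=3
Collision at t=6: particles 1 and 2 swap velocities; positions: p0=-16 p1=7 p2=7 p3=24; velocities now: v0=-4 v1=-2 v2=-1 v3=3

Answer: 0,1 1,2 2,3 1,2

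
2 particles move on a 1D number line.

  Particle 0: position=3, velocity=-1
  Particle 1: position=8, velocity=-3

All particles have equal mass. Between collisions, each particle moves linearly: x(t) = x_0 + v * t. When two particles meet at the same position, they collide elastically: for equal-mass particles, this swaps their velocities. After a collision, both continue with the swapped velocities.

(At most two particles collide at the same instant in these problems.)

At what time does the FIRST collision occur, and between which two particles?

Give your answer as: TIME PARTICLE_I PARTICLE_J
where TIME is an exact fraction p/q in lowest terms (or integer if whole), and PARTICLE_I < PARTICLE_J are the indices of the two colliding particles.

Answer: 5/2 0 1

Derivation:
Pair (0,1): pos 3,8 vel -1,-3 -> gap=5, closing at 2/unit, collide at t=5/2
Earliest collision: t=5/2 between 0 and 1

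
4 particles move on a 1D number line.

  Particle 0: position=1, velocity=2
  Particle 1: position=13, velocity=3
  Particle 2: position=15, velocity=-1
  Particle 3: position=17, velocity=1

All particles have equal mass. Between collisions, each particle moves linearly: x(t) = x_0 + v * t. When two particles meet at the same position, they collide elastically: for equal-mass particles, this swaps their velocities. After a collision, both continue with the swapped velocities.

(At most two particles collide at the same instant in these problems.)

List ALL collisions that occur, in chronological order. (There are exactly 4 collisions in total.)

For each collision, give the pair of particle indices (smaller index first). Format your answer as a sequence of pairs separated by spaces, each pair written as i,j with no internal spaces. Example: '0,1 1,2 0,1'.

Collision at t=1/2: particles 1 and 2 swap velocities; positions: p0=2 p1=29/2 p2=29/2 p3=35/2; velocities now: v0=2 v1=-1 v2=3 v3=1
Collision at t=2: particles 2 and 3 swap velocities; positions: p0=5 p1=13 p2=19 p3=19; velocities now: v0=2 v1=-1 v2=1 v3=3
Collision at t=14/3: particles 0 and 1 swap velocities; positions: p0=31/3 p1=31/3 p2=65/3 p3=27; velocities now: v0=-1 v1=2 v2=1 v3=3
Collision at t=16: particles 1 and 2 swap velocities; positions: p0=-1 p1=33 p2=33 p3=61; velocities now: v0=-1 v1=1 v2=2 v3=3

Answer: 1,2 2,3 0,1 1,2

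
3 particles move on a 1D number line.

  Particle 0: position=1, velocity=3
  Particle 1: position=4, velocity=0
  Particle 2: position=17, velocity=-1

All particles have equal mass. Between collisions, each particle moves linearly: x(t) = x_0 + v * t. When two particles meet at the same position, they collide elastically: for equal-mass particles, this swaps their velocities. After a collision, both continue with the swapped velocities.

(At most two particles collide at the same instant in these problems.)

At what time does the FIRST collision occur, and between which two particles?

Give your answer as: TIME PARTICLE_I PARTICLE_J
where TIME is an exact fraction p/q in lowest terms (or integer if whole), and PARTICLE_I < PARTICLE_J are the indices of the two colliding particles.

Pair (0,1): pos 1,4 vel 3,0 -> gap=3, closing at 3/unit, collide at t=1
Pair (1,2): pos 4,17 vel 0,-1 -> gap=13, closing at 1/unit, collide at t=13
Earliest collision: t=1 between 0 and 1

Answer: 1 0 1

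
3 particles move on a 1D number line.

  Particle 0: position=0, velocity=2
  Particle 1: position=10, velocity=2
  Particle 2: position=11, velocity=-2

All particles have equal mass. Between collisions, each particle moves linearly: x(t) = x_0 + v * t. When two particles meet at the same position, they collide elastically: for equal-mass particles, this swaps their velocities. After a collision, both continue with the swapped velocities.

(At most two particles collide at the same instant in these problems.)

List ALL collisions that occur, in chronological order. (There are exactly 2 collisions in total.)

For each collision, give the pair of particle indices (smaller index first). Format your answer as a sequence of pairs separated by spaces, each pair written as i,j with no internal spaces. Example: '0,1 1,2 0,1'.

Collision at t=1/4: particles 1 and 2 swap velocities; positions: p0=1/2 p1=21/2 p2=21/2; velocities now: v0=2 v1=-2 v2=2
Collision at t=11/4: particles 0 and 1 swap velocities; positions: p0=11/2 p1=11/2 p2=31/2; velocities now: v0=-2 v1=2 v2=2

Answer: 1,2 0,1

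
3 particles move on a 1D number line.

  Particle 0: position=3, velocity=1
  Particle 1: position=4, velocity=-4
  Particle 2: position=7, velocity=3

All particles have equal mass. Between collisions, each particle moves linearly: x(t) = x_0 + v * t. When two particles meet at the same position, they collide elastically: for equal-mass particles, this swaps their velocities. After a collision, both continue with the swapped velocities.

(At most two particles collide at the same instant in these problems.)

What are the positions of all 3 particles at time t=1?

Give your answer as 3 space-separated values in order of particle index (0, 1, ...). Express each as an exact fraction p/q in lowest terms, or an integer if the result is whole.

Collision at t=1/5: particles 0 and 1 swap velocities; positions: p0=16/5 p1=16/5 p2=38/5; velocities now: v0=-4 v1=1 v2=3
Advance to t=1 (no further collisions before then); velocities: v0=-4 v1=1 v2=3; positions = 0 4 10

Answer: 0 4 10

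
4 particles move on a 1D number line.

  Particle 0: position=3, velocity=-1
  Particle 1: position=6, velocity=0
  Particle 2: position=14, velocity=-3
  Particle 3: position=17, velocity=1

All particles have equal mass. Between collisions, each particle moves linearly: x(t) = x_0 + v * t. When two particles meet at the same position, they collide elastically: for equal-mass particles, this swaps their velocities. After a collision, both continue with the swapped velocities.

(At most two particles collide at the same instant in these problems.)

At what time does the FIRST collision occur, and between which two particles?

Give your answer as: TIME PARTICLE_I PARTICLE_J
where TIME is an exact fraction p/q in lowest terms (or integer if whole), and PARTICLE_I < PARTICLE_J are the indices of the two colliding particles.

Pair (0,1): pos 3,6 vel -1,0 -> not approaching (rel speed -1 <= 0)
Pair (1,2): pos 6,14 vel 0,-3 -> gap=8, closing at 3/unit, collide at t=8/3
Pair (2,3): pos 14,17 vel -3,1 -> not approaching (rel speed -4 <= 0)
Earliest collision: t=8/3 between 1 and 2

Answer: 8/3 1 2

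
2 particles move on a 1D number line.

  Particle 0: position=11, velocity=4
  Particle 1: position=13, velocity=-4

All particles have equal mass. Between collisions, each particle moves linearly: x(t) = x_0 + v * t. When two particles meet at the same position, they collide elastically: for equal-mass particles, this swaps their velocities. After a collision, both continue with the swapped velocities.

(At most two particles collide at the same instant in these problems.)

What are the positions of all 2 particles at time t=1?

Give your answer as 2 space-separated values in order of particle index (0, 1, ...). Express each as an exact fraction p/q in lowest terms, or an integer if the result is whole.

Answer: 9 15

Derivation:
Collision at t=1/4: particles 0 and 1 swap velocities; positions: p0=12 p1=12; velocities now: v0=-4 v1=4
Advance to t=1 (no further collisions before then); velocities: v0=-4 v1=4; positions = 9 15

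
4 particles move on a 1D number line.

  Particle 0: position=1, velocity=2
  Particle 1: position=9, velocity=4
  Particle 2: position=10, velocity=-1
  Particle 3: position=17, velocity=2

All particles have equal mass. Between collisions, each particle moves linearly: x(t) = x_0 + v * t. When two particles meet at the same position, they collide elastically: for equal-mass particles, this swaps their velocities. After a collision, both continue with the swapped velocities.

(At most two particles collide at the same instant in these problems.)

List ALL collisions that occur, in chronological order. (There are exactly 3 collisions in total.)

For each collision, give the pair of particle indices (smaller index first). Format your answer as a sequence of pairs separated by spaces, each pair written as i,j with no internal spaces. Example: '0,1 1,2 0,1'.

Answer: 1,2 0,1 2,3

Derivation:
Collision at t=1/5: particles 1 and 2 swap velocities; positions: p0=7/5 p1=49/5 p2=49/5 p3=87/5; velocities now: v0=2 v1=-1 v2=4 v3=2
Collision at t=3: particles 0 and 1 swap velocities; positions: p0=7 p1=7 p2=21 p3=23; velocities now: v0=-1 v1=2 v2=4 v3=2
Collision at t=4: particles 2 and 3 swap velocities; positions: p0=6 p1=9 p2=25 p3=25; velocities now: v0=-1 v1=2 v2=2 v3=4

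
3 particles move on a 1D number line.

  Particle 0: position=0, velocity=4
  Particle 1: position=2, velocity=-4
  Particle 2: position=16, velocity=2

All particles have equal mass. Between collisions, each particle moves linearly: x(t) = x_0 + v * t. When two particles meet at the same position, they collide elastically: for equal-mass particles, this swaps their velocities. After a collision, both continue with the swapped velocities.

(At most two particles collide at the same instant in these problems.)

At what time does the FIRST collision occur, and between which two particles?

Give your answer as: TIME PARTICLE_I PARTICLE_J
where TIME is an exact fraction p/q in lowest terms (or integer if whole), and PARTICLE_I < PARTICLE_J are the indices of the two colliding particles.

Pair (0,1): pos 0,2 vel 4,-4 -> gap=2, closing at 8/unit, collide at t=1/4
Pair (1,2): pos 2,16 vel -4,2 -> not approaching (rel speed -6 <= 0)
Earliest collision: t=1/4 between 0 and 1

Answer: 1/4 0 1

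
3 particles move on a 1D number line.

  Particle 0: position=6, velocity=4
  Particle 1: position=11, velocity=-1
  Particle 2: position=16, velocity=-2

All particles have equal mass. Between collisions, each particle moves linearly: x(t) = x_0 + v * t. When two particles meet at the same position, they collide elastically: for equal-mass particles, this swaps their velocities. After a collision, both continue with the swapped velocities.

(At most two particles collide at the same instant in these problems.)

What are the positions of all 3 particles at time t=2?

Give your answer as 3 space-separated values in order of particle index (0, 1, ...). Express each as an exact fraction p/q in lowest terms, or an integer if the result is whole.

Answer: 9 12 14

Derivation:
Collision at t=1: particles 0 and 1 swap velocities; positions: p0=10 p1=10 p2=14; velocities now: v0=-1 v1=4 v2=-2
Collision at t=5/3: particles 1 and 2 swap velocities; positions: p0=28/3 p1=38/3 p2=38/3; velocities now: v0=-1 v1=-2 v2=4
Advance to t=2 (no further collisions before then); velocities: v0=-1 v1=-2 v2=4; positions = 9 12 14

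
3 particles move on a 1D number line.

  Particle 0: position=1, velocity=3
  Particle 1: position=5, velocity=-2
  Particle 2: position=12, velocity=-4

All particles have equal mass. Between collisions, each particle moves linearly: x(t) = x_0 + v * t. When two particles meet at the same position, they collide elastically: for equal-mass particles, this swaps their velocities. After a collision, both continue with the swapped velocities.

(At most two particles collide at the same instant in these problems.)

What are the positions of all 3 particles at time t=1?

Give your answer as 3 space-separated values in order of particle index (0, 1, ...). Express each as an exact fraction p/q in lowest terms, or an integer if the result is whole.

Answer: 3 4 8

Derivation:
Collision at t=4/5: particles 0 and 1 swap velocities; positions: p0=17/5 p1=17/5 p2=44/5; velocities now: v0=-2 v1=3 v2=-4
Advance to t=1 (no further collisions before then); velocities: v0=-2 v1=3 v2=-4; positions = 3 4 8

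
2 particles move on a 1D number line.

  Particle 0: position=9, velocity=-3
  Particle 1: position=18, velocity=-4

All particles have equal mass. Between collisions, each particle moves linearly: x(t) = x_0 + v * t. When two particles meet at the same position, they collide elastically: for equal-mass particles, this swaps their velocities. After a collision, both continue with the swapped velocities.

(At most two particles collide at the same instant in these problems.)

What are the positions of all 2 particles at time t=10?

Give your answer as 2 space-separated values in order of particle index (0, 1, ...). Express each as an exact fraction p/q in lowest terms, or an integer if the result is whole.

Collision at t=9: particles 0 and 1 swap velocities; positions: p0=-18 p1=-18; velocities now: v0=-4 v1=-3
Advance to t=10 (no further collisions before then); velocities: v0=-4 v1=-3; positions = -22 -21

Answer: -22 -21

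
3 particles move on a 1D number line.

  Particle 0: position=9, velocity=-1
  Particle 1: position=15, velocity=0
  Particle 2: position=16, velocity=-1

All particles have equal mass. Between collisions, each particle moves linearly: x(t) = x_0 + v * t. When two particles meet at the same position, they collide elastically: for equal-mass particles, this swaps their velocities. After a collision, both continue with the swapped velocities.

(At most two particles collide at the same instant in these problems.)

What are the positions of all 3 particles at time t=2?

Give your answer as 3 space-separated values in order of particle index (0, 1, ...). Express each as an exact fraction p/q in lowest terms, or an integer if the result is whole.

Collision at t=1: particles 1 and 2 swap velocities; positions: p0=8 p1=15 p2=15; velocities now: v0=-1 v1=-1 v2=0
Advance to t=2 (no further collisions before then); velocities: v0=-1 v1=-1 v2=0; positions = 7 14 15

Answer: 7 14 15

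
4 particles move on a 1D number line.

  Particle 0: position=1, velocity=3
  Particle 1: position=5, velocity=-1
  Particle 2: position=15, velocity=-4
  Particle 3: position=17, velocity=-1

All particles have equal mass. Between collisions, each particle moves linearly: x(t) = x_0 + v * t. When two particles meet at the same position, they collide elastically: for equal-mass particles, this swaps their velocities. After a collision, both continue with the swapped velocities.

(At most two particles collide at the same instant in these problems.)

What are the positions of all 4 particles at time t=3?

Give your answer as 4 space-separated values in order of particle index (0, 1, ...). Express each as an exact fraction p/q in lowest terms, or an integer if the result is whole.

Answer: 2 3 10 14

Derivation:
Collision at t=1: particles 0 and 1 swap velocities; positions: p0=4 p1=4 p2=11 p3=16; velocities now: v0=-1 v1=3 v2=-4 v3=-1
Collision at t=2: particles 1 and 2 swap velocities; positions: p0=3 p1=7 p2=7 p3=15; velocities now: v0=-1 v1=-4 v2=3 v3=-1
Advance to t=3 (no further collisions before then); velocities: v0=-1 v1=-4 v2=3 v3=-1; positions = 2 3 10 14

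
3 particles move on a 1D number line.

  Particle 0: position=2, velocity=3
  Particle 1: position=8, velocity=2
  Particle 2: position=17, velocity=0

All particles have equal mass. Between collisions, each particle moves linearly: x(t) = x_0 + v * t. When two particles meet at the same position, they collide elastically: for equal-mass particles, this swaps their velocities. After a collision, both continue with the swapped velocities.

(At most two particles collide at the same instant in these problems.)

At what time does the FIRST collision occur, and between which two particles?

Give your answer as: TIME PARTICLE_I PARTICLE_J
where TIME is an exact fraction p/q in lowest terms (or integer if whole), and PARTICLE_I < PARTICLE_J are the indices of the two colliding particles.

Pair (0,1): pos 2,8 vel 3,2 -> gap=6, closing at 1/unit, collide at t=6
Pair (1,2): pos 8,17 vel 2,0 -> gap=9, closing at 2/unit, collide at t=9/2
Earliest collision: t=9/2 between 1 and 2

Answer: 9/2 1 2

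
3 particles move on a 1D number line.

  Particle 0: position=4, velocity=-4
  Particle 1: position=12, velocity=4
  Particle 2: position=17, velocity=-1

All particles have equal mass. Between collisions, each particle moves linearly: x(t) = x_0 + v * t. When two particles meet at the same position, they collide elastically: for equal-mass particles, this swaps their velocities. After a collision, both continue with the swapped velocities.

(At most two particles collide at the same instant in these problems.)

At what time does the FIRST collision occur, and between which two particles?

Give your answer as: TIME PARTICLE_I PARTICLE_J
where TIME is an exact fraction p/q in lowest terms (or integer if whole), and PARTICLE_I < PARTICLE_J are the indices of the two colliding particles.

Answer: 1 1 2

Derivation:
Pair (0,1): pos 4,12 vel -4,4 -> not approaching (rel speed -8 <= 0)
Pair (1,2): pos 12,17 vel 4,-1 -> gap=5, closing at 5/unit, collide at t=1
Earliest collision: t=1 between 1 and 2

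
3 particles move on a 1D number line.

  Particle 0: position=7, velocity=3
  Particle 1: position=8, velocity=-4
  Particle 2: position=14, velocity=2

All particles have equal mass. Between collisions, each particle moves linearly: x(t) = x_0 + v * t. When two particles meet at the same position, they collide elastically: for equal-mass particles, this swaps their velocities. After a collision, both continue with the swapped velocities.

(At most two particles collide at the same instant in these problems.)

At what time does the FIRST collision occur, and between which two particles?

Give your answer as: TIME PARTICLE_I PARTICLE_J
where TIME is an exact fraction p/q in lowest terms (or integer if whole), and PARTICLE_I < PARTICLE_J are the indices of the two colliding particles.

Pair (0,1): pos 7,8 vel 3,-4 -> gap=1, closing at 7/unit, collide at t=1/7
Pair (1,2): pos 8,14 vel -4,2 -> not approaching (rel speed -6 <= 0)
Earliest collision: t=1/7 between 0 and 1

Answer: 1/7 0 1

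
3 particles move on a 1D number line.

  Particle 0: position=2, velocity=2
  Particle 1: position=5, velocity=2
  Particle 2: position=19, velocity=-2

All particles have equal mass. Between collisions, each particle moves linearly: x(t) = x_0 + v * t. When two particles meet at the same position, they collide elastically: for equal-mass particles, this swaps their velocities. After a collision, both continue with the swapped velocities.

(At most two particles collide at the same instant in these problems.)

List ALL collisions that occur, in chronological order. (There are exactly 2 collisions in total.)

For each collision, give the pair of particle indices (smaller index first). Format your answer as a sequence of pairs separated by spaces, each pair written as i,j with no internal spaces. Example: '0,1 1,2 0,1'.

Answer: 1,2 0,1

Derivation:
Collision at t=7/2: particles 1 and 2 swap velocities; positions: p0=9 p1=12 p2=12; velocities now: v0=2 v1=-2 v2=2
Collision at t=17/4: particles 0 and 1 swap velocities; positions: p0=21/2 p1=21/2 p2=27/2; velocities now: v0=-2 v1=2 v2=2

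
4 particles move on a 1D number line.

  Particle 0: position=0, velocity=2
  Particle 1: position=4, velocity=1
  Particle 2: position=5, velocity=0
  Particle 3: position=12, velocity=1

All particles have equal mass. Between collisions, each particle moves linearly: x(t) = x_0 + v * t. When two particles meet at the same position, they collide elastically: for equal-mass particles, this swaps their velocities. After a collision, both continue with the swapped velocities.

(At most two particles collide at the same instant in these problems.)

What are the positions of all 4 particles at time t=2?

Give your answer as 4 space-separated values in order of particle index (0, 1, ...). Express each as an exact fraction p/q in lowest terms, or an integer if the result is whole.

Collision at t=1: particles 1 and 2 swap velocities; positions: p0=2 p1=5 p2=5 p3=13; velocities now: v0=2 v1=0 v2=1 v3=1
Advance to t=2 (no further collisions before then); velocities: v0=2 v1=0 v2=1 v3=1; positions = 4 5 6 14

Answer: 4 5 6 14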